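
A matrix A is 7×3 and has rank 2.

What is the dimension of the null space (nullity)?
1

The rank-nullity theorem for an m×n matrix states:
rank(A) + nullity(A) = n (the number of columns).
Here n = 3 and rank(A) = 2, so nullity(A) = 3 - 2 = 1.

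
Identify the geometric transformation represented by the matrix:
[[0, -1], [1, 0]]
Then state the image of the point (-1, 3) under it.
rotation by 90° counterclockwise; image of (-1, 3) is (-3, -1)

This matches the form [[cos θ, -sin θ], [sin θ, cos θ]] of a rotation matrix; reading off cos θ and sin θ gives the angle.
The matrix [[0, -1], [1, 0]] represents: rotation by 90° counterclockwise.
Applying it to (-1, 3): [0·-1 + -1·3, 1·-1 + 0·3] = (-3, -1).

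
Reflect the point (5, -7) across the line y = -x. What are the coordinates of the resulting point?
(7, -5)

Reflection across line y = -x: (5, -7) → (7, -5)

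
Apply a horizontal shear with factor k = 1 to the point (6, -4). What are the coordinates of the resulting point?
(2, -4)

Shear matrix for horizontal shear with factor k = 1:
[[1, 1], [0, 1]]
Result: (6, -4) → (2, -4)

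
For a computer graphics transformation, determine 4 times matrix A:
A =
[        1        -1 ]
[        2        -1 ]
4A =
[        4        -4 ]
[        8        -4 ]

Scalar multiplication is elementwise: (4A)[i][j] = 4 * A[i][j].
  (4A)[0][0] = 4 * (1) = 4
  (4A)[0][1] = 4 * (-1) = -4
  (4A)[1][0] = 4 * (2) = 8
  (4A)[1][1] = 4 * (-1) = -4
4A =
[        4        -4 ]
[        8        -4 ]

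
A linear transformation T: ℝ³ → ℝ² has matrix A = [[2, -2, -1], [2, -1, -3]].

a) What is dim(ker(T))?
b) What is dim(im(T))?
dim(ker) = 1, dim(im) = 2

The two rows are not scalar multiples of one another (no single k satisfies row 2 = k × row 1), so they are linearly independent.
Thus rank(A) = 2.
dim(im(T)) = rank(A) = 2.
By the rank-nullity theorem applied to T: ℝ³ → ℝ², rank(A) + nullity(A) = 3 (the domain dimension), so dim(ker(T)) = 3 - 2 = 1.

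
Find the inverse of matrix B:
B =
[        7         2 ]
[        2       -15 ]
det(B) = -109
B⁻¹ =
[   15/109     2/109 ]
[    2/109    -7/109 ]

For a 2×2 matrix B = [[a, b], [c, d]] with det(B) ≠ 0, B⁻¹ = (1/det(B)) * [[d, -b], [-c, a]].
det(B) = (7)*(-15) - (2)*(2) = -105 - 4 = -109.
B⁻¹ = (1/-109) * [[-15, -2], [-2, 7]].
Dividing each entry by -109 and reducing:
B⁻¹ =
[   15/109     2/109 ]
[    2/109    -7/109 ]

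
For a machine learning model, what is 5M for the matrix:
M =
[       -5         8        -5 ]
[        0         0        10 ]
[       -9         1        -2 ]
5M =
[      -25        40       -25 ]
[        0         0        50 ]
[      -45         5       -10 ]

Scalar multiplication is elementwise: (5M)[i][j] = 5 * M[i][j].
  (5M)[0][0] = 5 * (-5) = -25
  (5M)[0][1] = 5 * (8) = 40
  (5M)[0][2] = 5 * (-5) = -25
  (5M)[1][0] = 5 * (0) = 0
  (5M)[1][1] = 5 * (0) = 0
  (5M)[1][2] = 5 * (10) = 50
  (5M)[2][0] = 5 * (-9) = -45
  (5M)[2][1] = 5 * (1) = 5
  (5M)[2][2] = 5 * (-2) = -10
5M =
[      -25        40       -25 ]
[        0         0        50 ]
[      -45         5       -10 ]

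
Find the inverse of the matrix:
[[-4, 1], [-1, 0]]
[[0, -1], [1, -4]]

For [[a,b],[c,d]], inverse = (1/det)·[[d,-b],[-c,a]]
det = -4·0 - 1·-1 = 1
Inverse = (1/1)·[[0, -1], [1, -4]]
        = [[0, -1], [1, -4]]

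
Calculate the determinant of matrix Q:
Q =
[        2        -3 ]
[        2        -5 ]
det(Q) = -4

For a 2×2 matrix [[a, b], [c, d]], det = a*d - b*c.
det(Q) = (2)*(-5) - (-3)*(2) = -10 + 6 = -4.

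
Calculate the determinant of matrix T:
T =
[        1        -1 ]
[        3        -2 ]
det(T) = 1

For a 2×2 matrix [[a, b], [c, d]], det = a*d - b*c.
det(T) = (1)*(-2) - (-1)*(3) = -2 + 3 = 1.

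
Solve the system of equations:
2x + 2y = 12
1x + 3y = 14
x = 2, y = 4

Use elimination (row reduction):
Equation 1: 2x + 2y = 12.
Equation 2: 1x + 3y = 14.
Multiply Eq1 by 1 and Eq2 by 2: 2x + 2y = 12;  2x + 6y = 28.
Subtract: (4)y = 16, so y = 4.
Back-substitute into Eq1: 2x + 2*(4) = 12, so x = 2.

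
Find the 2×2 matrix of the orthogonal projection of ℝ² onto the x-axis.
[[1, 0], [0, 0]]

The orthogonal projection onto the line spanned by a nonzero vector u = (a, b) has matrix P = (u uᵀ) / (uᵀ u) = (1/(a² + b²)) · [[a², ab], [ab, b²]].
Here u = (1, 0), so a² + b² = 1 + 0 = 1.
P = (1/1) · [[1, 0], [0, 0]] = [[1, 0], [0, 0]].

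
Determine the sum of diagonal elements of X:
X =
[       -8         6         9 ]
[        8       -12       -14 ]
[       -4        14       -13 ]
tr(X) = -8 - 12 - 13 = -33

The trace of a square matrix is the sum of its diagonal entries.
Diagonal entries of X: X[0][0] = -8, X[1][1] = -12, X[2][2] = -13.
tr(X) = -8 - 12 - 13 = -33.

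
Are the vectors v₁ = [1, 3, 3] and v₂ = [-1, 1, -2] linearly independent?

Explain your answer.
Yes, linearly independent

Two vectors are linearly dependent iff one is a scalar multiple of the other.
No single scalar k satisfies v₂ = k·v₁ (the ratios of corresponding entries disagree), so v₁ and v₂ are linearly independent.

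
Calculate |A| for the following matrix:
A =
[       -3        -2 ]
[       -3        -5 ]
det(A) = 9

For a 2×2 matrix [[a, b], [c, d]], det = a*d - b*c.
det(A) = (-3)*(-5) - (-2)*(-3) = 15 - 6 = 9.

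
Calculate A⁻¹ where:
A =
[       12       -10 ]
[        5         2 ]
det(A) = 74
A⁻¹ =
[     1/37      5/37 ]
[    -5/74      6/37 ]

For a 2×2 matrix A = [[a, b], [c, d]] with det(A) ≠ 0, A⁻¹ = (1/det(A)) * [[d, -b], [-c, a]].
det(A) = (12)*(2) - (-10)*(5) = 24 + 50 = 74.
A⁻¹ = (1/74) * [[2, 10], [-5, 12]].
Dividing each entry by 74 and reducing:
A⁻¹ =
[     1/37      5/37 ]
[    -5/74      6/37 ]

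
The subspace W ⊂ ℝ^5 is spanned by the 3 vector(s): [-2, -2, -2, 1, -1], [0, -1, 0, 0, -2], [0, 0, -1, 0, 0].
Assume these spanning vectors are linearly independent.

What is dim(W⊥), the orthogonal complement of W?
dim(W⊥) = 2

For any subspace W of ℝ^n, dim(W) + dim(W⊥) = n (the whole-space dimension).
Here the given 3 vectors are linearly independent, so dim(W) = 3.
Thus dim(W⊥) = n - dim(W) = 5 - 3 = 2.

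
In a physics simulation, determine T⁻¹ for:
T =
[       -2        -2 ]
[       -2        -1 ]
det(T) = -2
T⁻¹ =
[      1/2        -1 ]
[       -1         1 ]

For a 2×2 matrix T = [[a, b], [c, d]] with det(T) ≠ 0, T⁻¹ = (1/det(T)) * [[d, -b], [-c, a]].
det(T) = (-2)*(-1) - (-2)*(-2) = 2 - 4 = -2.
T⁻¹ = (1/-2) * [[-1, 2], [2, -2]].
Dividing each entry by -2 and reducing:
T⁻¹ =
[      1/2        -1 ]
[       -1         1 ]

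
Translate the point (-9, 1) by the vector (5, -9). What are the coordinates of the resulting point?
(-4, -8)

Translation by (5, -9):
x' = -9 + 5 = -4
y' = 1 + -9 = -8
Homogeneous matrix: [[1, 0, 5], [0, 1, -9], [0, 0, 1]]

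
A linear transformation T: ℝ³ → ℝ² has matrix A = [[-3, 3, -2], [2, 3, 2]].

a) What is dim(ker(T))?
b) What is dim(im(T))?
dim(ker) = 1, dim(im) = 2

The two rows are not scalar multiples of one another (no single k satisfies row 2 = k × row 1), so they are linearly independent.
Thus rank(A) = 2.
dim(im(T)) = rank(A) = 2.
By the rank-nullity theorem applied to T: ℝ³ → ℝ², rank(A) + nullity(A) = 3 (the domain dimension), so dim(ker(T)) = 3 - 2 = 1.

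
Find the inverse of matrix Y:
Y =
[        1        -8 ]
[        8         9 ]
det(Y) = 73
Y⁻¹ =
[     9/73      8/73 ]
[    -8/73      1/73 ]

For a 2×2 matrix Y = [[a, b], [c, d]] with det(Y) ≠ 0, Y⁻¹ = (1/det(Y)) * [[d, -b], [-c, a]].
det(Y) = (1)*(9) - (-8)*(8) = 9 + 64 = 73.
Y⁻¹ = (1/73) * [[9, 8], [-8, 1]].
Dividing each entry by 73 and reducing:
Y⁻¹ =
[     9/73      8/73 ]
[    -8/73      1/73 ]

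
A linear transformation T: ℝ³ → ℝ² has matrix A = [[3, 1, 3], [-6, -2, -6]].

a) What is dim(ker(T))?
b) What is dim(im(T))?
dim(ker) = 2, dim(im) = 1

Observe that row 2 = -2 × row 1 (so the rows are linearly dependent).
Thus rank(A) = 1 (only one linearly independent row).
dim(im(T)) = rank(A) = 1.
By the rank-nullity theorem applied to T: ℝ³ → ℝ², rank(A) + nullity(A) = 3 (the domain dimension), so dim(ker(T)) = 3 - 1 = 2.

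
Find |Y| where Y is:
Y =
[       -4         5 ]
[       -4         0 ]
det(Y) = 20

For a 2×2 matrix [[a, b], [c, d]], det = a*d - b*c.
det(Y) = (-4)*(0) - (5)*(-4) = 0 + 20 = 20.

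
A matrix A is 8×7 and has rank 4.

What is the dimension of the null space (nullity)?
3

The rank-nullity theorem for an m×n matrix states:
rank(A) + nullity(A) = n (the number of columns).
Here n = 7 and rank(A) = 4, so nullity(A) = 7 - 4 = 3.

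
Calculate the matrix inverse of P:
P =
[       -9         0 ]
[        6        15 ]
det(P) = -135
P⁻¹ =
[     -1/9         0 ]
[     2/45      1/15 ]

For a 2×2 matrix P = [[a, b], [c, d]] with det(P) ≠ 0, P⁻¹ = (1/det(P)) * [[d, -b], [-c, a]].
det(P) = (-9)*(15) - (0)*(6) = -135 - 0 = -135.
P⁻¹ = (1/-135) * [[15, 0], [-6, -9]].
Dividing each entry by -135 and reducing:
P⁻¹ =
[     -1/9         0 ]
[     2/45      1/15 ]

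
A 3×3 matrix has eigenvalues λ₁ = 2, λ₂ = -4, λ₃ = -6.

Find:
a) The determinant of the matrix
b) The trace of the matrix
det = 48, trace = -8

Two standard eigenvalue identities:
- det(A) equals the product of the eigenvalues (counted with multiplicity).
- trace(A) equals the sum of the eigenvalues.
det(A) = (2)*(-4)*(-6) = 48.
trace(A) = 2 - 4 - 6 = -8.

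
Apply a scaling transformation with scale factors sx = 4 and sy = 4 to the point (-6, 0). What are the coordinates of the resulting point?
(-24, 0)

Scaling matrix:
[[4, 0], [0, 4]]
Result: (-6 × 4, 0 × 4) = (-24, 0)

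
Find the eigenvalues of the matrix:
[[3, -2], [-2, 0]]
λ = -1 and λ = 4

Characteristic equation: det(A - λI) = 0
λ² - (trace)λ + (det) = 0
λ² - (3)λ + (-4) = 0
λ² - 3λ - 4 = 0
Solving: λ = -1, 4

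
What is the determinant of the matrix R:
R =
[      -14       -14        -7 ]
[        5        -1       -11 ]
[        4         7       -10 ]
det(R) = -1575

Expand along row 0 (cofactor expansion): det(R) = a*(e*i - f*h) - b*(d*i - f*g) + c*(d*h - e*g), where the 3×3 is [[a, b, c], [d, e, f], [g, h, i]].
Minor M_00 = (-1)*(-10) - (-11)*(7) = 10 + 77 = 87.
Minor M_01 = (5)*(-10) - (-11)*(4) = -50 + 44 = -6.
Minor M_02 = (5)*(7) - (-1)*(4) = 35 + 4 = 39.
det(R) = (-14)*(87) - (-14)*(-6) + (-7)*(39) = -1218 - 84 - 273 = -1575.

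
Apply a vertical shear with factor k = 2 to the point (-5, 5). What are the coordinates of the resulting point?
(-5, -5)

Shear matrix for vertical shear with factor k = 2:
[[1, 0], [2, 1]]
Result: (-5, 5) → (-5, -5)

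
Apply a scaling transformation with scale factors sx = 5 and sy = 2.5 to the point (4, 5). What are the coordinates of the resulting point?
(20, 12.5)

Scaling matrix:
[[5, 0], [0, 2.50]]
Result: (4 × 5, 5 × 2.5) = (20, 12.5)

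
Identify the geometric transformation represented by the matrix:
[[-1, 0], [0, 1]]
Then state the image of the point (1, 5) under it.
reflection across the y-axis; image of (1, 5) is (-1, 5)

This is a symmetric orthogonal matrix with determinant -1, which characterizes a reflection in ℝ².
The matrix [[-1, 0], [0, 1]] represents: reflection across the y-axis.
Applying it to (1, 5): [-1·1 + 0·5, 0·1 + 1·5] = (-1, 5).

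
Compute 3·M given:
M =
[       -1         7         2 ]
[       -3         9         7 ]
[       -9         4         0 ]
3M =
[       -3        21         6 ]
[       -9        27        21 ]
[      -27        12         0 ]

Scalar multiplication is elementwise: (3M)[i][j] = 3 * M[i][j].
  (3M)[0][0] = 3 * (-1) = -3
  (3M)[0][1] = 3 * (7) = 21
  (3M)[0][2] = 3 * (2) = 6
  (3M)[1][0] = 3 * (-3) = -9
  (3M)[1][1] = 3 * (9) = 27
  (3M)[1][2] = 3 * (7) = 21
  (3M)[2][0] = 3 * (-9) = -27
  (3M)[2][1] = 3 * (4) = 12
  (3M)[2][2] = 3 * (0) = 0
3M =
[       -3        21         6 ]
[       -9        27        21 ]
[      -27        12         0 ]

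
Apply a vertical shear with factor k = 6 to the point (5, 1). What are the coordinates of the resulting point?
(5, 31)

Shear matrix for vertical shear with factor k = 6:
[[1, 0], [6, 1]]
Result: (5, 1) → (5, 31)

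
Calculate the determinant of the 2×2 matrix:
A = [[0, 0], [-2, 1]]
0

For A = [[a, b], [c, d]], det(A) = a*d - b*c.
det(A) = (0)*(1) - (0)*(-2) = 0 - 0 = 0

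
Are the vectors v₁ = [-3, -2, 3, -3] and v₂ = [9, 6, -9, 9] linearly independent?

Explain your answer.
No, linearly dependent (v₂ = -3·v₁)

Check whether there is a scalar k with v₂ = k·v₁.
Comparing components, k = -3 satisfies -3·[-3, -2, 3, -3] = [9, 6, -9, 9].
Since v₂ is a scalar multiple of v₁, the two vectors are linearly dependent.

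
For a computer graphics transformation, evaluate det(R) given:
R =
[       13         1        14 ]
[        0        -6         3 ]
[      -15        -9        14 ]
det(R) = -2046

Expand along row 0 (cofactor expansion): det(R) = a*(e*i - f*h) - b*(d*i - f*g) + c*(d*h - e*g), where the 3×3 is [[a, b, c], [d, e, f], [g, h, i]].
Minor M_00 = (-6)*(14) - (3)*(-9) = -84 + 27 = -57.
Minor M_01 = (0)*(14) - (3)*(-15) = 0 + 45 = 45.
Minor M_02 = (0)*(-9) - (-6)*(-15) = 0 - 90 = -90.
det(R) = (13)*(-57) - (1)*(45) + (14)*(-90) = -741 - 45 - 1260 = -2046.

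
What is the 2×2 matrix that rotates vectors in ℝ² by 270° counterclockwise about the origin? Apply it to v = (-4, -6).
R = [[0, 1], [-1, 0]]; R·v = (-6, 4)

A counterclockwise rotation by angle θ in ℝ² has matrix R(θ) = [[cos θ, -sin θ], [sin θ, cos θ]].
For θ = 270°: cos θ = 0, sin θ = -1.
R(270°) = [[0, 1], [-1, 0]].
R·v = [0·-4 + (1)·-6, -1·-4 + 0·-6] = (-6, 4).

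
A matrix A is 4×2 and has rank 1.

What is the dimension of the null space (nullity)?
1

The rank-nullity theorem for an m×n matrix states:
rank(A) + nullity(A) = n (the number of columns).
Here n = 2 and rank(A) = 1, so nullity(A) = 2 - 1 = 1.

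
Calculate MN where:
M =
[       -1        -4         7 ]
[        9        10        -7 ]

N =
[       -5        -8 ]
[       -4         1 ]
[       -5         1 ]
MN =
[      -14        11 ]
[      -50       -69 ]

Matrix multiplication: (MN)[i][j] = sum over k of M[i][k] * N[k][j].
  (MN)[0][0] = (-1)*(-5) + (-4)*(-4) + (7)*(-5) = -14
  (MN)[0][1] = (-1)*(-8) + (-4)*(1) + (7)*(1) = 11
  (MN)[1][0] = (9)*(-5) + (10)*(-4) + (-7)*(-5) = -50
  (MN)[1][1] = (9)*(-8) + (10)*(1) + (-7)*(1) = -69
MN =
[      -14        11 ]
[      -50       -69 ]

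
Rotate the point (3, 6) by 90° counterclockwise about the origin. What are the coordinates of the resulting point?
(-6, 3)

Rotation matrix R(θ) = [[cos θ, -sin θ], [sin θ, cos θ]]; for θ = 90°:
R = [[0, -1], [1, 0]]
Result: R × [3, 6]ᵀ = [0·3 + (-1)·6, 1·3 + (0)·6]ᵀ = (-6, 3)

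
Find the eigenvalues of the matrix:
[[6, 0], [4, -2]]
λ = -2 and λ = 6

Characteristic equation: det(A - λI) = 0
λ² - (trace)λ + (det) = 0
λ² - (4)λ + (-12) = 0
λ² - 4λ - 12 = 0
Solving: λ = -2, 6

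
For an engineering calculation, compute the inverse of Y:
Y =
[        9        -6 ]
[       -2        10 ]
det(Y) = 78
Y⁻¹ =
[     5/39      1/13 ]
[     1/39      3/26 ]

For a 2×2 matrix Y = [[a, b], [c, d]] with det(Y) ≠ 0, Y⁻¹ = (1/det(Y)) * [[d, -b], [-c, a]].
det(Y) = (9)*(10) - (-6)*(-2) = 90 - 12 = 78.
Y⁻¹ = (1/78) * [[10, 6], [2, 9]].
Dividing each entry by 78 and reducing:
Y⁻¹ =
[     5/39      1/13 ]
[     1/39      3/26 ]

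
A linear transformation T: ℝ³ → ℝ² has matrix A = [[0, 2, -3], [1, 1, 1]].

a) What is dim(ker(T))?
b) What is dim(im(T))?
dim(ker) = 1, dim(im) = 2

The two rows are not scalar multiples of one another (no single k satisfies row 2 = k × row 1), so they are linearly independent.
Thus rank(A) = 2.
dim(im(T)) = rank(A) = 2.
By the rank-nullity theorem applied to T: ℝ³ → ℝ², rank(A) + nullity(A) = 3 (the domain dimension), so dim(ker(T)) = 3 - 2 = 1.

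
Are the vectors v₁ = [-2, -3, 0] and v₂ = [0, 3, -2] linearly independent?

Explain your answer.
Yes, linearly independent

Two vectors are linearly dependent iff one is a scalar multiple of the other.
No single scalar k satisfies v₂ = k·v₁ (the ratios of corresponding entries disagree), so v₁ and v₂ are linearly independent.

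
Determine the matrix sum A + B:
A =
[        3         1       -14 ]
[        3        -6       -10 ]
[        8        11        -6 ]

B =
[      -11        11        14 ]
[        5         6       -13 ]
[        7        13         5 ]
A + B =
[       -8        12         0 ]
[        8         0       -23 ]
[       15        24        -1 ]

Matrix addition is elementwise: (A+B)[i][j] = A[i][j] + B[i][j].
  (A+B)[0][0] = (3) + (-11) = -8
  (A+B)[0][1] = (1) + (11) = 12
  (A+B)[0][2] = (-14) + (14) = 0
  (A+B)[1][0] = (3) + (5) = 8
  (A+B)[1][1] = (-6) + (6) = 0
  (A+B)[1][2] = (-10) + (-13) = -23
  (A+B)[2][0] = (8) + (7) = 15
  (A+B)[2][1] = (11) + (13) = 24
  (A+B)[2][2] = (-6) + (5) = -1
A + B =
[       -8        12         0 ]
[        8         0       -23 ]
[       15        24        -1 ]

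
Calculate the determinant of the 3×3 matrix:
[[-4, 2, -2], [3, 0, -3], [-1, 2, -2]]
-18

Expansion along first row:
det = -4·det([[0,-3],[2,-2]]) - 2·det([[3,-3],[-1,-2]]) + -2·det([[3,0],[-1,2]])
    = -4·(0·-2 - -3·2) - 2·(3·-2 - -3·-1) + -2·(3·2 - 0·-1)
    = -4·6 - 2·-9 + -2·6
    = -24 + 18 + -12 = -18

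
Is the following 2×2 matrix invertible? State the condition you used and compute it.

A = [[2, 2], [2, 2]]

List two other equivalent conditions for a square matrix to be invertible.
No, not invertible; det(A) = 0 (two rows are equal, so the rows are linearly dependent). Equivalent conditions (failing for this A): rank(A) < 2; Ax = 0 has non-trivial solutions; 0 is an eigenvalue; the columns are linearly dependent.

To check invertibility, compute det(A).
In this matrix, row 0 and the last row are identical, so one row is a scalar multiple of another and the rows are linearly dependent.
A matrix with linearly dependent rows has det = 0 and is not invertible.
Equivalent failed conditions:
- rank(A) < 2.
- Ax = 0 has non-trivial solutions.
- 0 is an eigenvalue.
- The columns are linearly dependent.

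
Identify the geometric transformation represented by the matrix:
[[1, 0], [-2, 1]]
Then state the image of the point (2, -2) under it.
vertical shear with factor -2; image of (2, -2) is (2, -6)

The matrix [[1, 0], [k, 1]] sends (x, y) to (x, -2x + y), leaving the x-coordinate fixed: a vertical shear.
The matrix [[1, 0], [-2, 1]] represents: vertical shear with factor -2.
Applying it to (2, -2): [1·2 + 0·-2, -2·2 + 1·-2] = (2, -6).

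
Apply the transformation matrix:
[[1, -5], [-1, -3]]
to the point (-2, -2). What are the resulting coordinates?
(8, 8)

Matrix multiplication:
[[1, -5], [-1, -3]] × [-2, -2]ᵀ
= [1×-2 + -5×-2, -1×-2 + -3×-2]ᵀ
= [8.0000, 8.0000]ᵀ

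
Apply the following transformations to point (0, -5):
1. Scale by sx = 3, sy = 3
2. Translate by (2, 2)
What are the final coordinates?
(2, -13)

Step 1: Scale (0, -5) by (sx, sy) = (3, 3) → (0, -15)
Step 2: Translate by (2, 2) → (2, -13)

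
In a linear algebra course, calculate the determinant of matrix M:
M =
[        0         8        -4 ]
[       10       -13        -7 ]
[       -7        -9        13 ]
det(M) = 76

Expand along row 0 (cofactor expansion): det(M) = a*(e*i - f*h) - b*(d*i - f*g) + c*(d*h - e*g), where the 3×3 is [[a, b, c], [d, e, f], [g, h, i]].
Minor M_00 = (-13)*(13) - (-7)*(-9) = -169 - 63 = -232.
Minor M_01 = (10)*(13) - (-7)*(-7) = 130 - 49 = 81.
Minor M_02 = (10)*(-9) - (-13)*(-7) = -90 - 91 = -181.
det(M) = (0)*(-232) - (8)*(81) + (-4)*(-181) = 0 - 648 + 724 = 76.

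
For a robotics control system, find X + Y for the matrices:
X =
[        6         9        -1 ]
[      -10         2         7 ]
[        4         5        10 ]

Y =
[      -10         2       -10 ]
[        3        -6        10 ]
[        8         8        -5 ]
X + Y =
[       -4        11       -11 ]
[       -7        -4        17 ]
[       12        13         5 ]

Matrix addition is elementwise: (X+Y)[i][j] = X[i][j] + Y[i][j].
  (X+Y)[0][0] = (6) + (-10) = -4
  (X+Y)[0][1] = (9) + (2) = 11
  (X+Y)[0][2] = (-1) + (-10) = -11
  (X+Y)[1][0] = (-10) + (3) = -7
  (X+Y)[1][1] = (2) + (-6) = -4
  (X+Y)[1][2] = (7) + (10) = 17
  (X+Y)[2][0] = (4) + (8) = 12
  (X+Y)[2][1] = (5) + (8) = 13
  (X+Y)[2][2] = (10) + (-5) = 5
X + Y =
[       -4        11       -11 ]
[       -7        -4        17 ]
[       12        13         5 ]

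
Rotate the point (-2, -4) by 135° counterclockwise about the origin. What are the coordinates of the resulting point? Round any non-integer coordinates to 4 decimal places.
(4.2426, 1.4142)

Rotation matrix R(θ) = [[cos θ, -sin θ], [sin θ, cos θ]]; for θ = 135°:
R = [[-√2/2, -√2/2], [√2/2, -√2/2]]
Result: R × [-2, -4]ᵀ = [-√2/2·-2 + (-√2/2)·-4, √2/2·-2 + (-√2/2)·-4]ᵀ = (4.2426, 1.4142)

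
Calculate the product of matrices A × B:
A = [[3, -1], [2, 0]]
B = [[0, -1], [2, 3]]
[[-2, -6], [0, -2]]

Matrix multiplication:
C[0][0] = 3×0 + -1×2 = -2
C[0][1] = 3×-1 + -1×3 = -6
C[1][0] = 2×0 + 0×2 = 0
C[1][1] = 2×-1 + 0×3 = -2
Result: [[-2, -6], [0, -2]]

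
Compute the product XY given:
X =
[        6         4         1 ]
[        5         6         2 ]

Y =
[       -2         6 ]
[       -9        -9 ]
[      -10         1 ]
XY =
[      -58         1 ]
[      -84       -22 ]

Matrix multiplication: (XY)[i][j] = sum over k of X[i][k] * Y[k][j].
  (XY)[0][0] = (6)*(-2) + (4)*(-9) + (1)*(-10) = -58
  (XY)[0][1] = (6)*(6) + (4)*(-9) + (1)*(1) = 1
  (XY)[1][0] = (5)*(-2) + (6)*(-9) + (2)*(-10) = -84
  (XY)[1][1] = (5)*(6) + (6)*(-9) + (2)*(1) = -22
XY =
[      -58         1 ]
[      -84       -22 ]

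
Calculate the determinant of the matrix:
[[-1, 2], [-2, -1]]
5

For a 2×2 matrix [[a, b], [c, d]], det = ad - bc
det = (-1)(-1) - (2)(-2) = 1 - -4 = 5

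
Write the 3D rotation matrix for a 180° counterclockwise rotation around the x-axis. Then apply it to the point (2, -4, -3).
R = [[1, 0, 0], [0, -1, 0], [0, 0, -1]]; R·(2, -4, -3) = (2, 4, 3)

Rotation matrix for 180° around x-axis:
cos(180°) = -1, sin(180°) = 0
R = [[1, 0, 0], [0, -1, 0], [0, 0, -1]]
Apply to (2, -4, -3): R·[2, -4, -3]ᵀ = (2, 4, 3)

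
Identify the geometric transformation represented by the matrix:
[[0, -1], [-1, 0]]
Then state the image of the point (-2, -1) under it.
reflection across the line y = -x; image of (-2, -1) is (1, 2)

This is a symmetric orthogonal matrix with determinant -1, which characterizes a reflection in ℝ².
The matrix [[0, -1], [-1, 0]] represents: reflection across the line y = -x.
Applying it to (-2, -1): [0·-2 + -1·-1, -1·-2 + 0·-1] = (1, 2).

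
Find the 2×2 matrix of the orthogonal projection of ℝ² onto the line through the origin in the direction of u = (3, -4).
[[9/25, -12/25], [-12/25, 16/25]]

The orthogonal projection onto the line spanned by a nonzero vector u = (a, b) has matrix P = (u uᵀ) / (uᵀ u) = (1/(a² + b²)) · [[a², ab], [ab, b²]].
Here u = (3, -4), so a² + b² = 9 + 16 = 25.
P = (1/25) · [[9, -12], [-12, 16]] = [[9/25, -12/25], [-12/25, 16/25]].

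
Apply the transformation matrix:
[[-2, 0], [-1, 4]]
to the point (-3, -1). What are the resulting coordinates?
(6, -1)

Matrix multiplication:
[[-2, 0], [-1, 4]] × [-3, -1]ᵀ
= [-2×-3 + 0×-1, -1×-3 + 4×-1]ᵀ
= [6.0000, -1.0000]ᵀ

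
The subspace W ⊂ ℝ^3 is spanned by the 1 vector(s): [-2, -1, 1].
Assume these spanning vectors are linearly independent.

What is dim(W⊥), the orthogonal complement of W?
dim(W⊥) = 2

For any subspace W of ℝ^n, dim(W) + dim(W⊥) = n (the whole-space dimension).
Here the given 1 vectors are linearly independent, so dim(W) = 1.
Thus dim(W⊥) = n - dim(W) = 3 - 1 = 2.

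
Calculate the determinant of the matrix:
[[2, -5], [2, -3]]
4

For a 2×2 matrix [[a, b], [c, d]], det = ad - bc
det = (2)(-3) - (-5)(2) = -6 - -10 = 4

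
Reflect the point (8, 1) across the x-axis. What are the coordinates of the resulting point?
(8, -1)

Reflection across x-axis: (8, 1) → (8, -1)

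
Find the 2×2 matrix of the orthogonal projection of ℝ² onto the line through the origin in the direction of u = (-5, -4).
[[25/41, 20/41], [20/41, 16/41]]

The orthogonal projection onto the line spanned by a nonzero vector u = (a, b) has matrix P = (u uᵀ) / (uᵀ u) = (1/(a² + b²)) · [[a², ab], [ab, b²]].
Here u = (-5, -4), so a² + b² = 25 + 16 = 41.
P = (1/41) · [[25, 20], [20, 16]] = [[25/41, 20/41], [20/41, 16/41]].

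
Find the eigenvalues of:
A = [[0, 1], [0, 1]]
λ = 0, 1

Solve det(A - λI) = 0. For a 2×2 matrix this is λ² - (trace)λ + det = 0.
trace(A) = 0 + 1 = 1.
det(A) = (0)*(1) - (1)*(0) = 0 - 0 = 0.
Characteristic equation: λ² - (1)λ + (0) = 0.
Discriminant: (1)² - 4*(0) = 1 - 0 = 1.
Roots: λ = (1 ± √1) / 2 = 0, 1.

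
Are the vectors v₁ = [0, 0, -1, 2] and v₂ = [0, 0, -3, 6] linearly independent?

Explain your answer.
No, linearly dependent (v₂ = 3·v₁)

Check whether there is a scalar k with v₂ = k·v₁.
Comparing components, k = 3 satisfies 3·[0, 0, -1, 2] = [0, 0, -3, 6].
Since v₂ is a scalar multiple of v₁, the two vectors are linearly dependent.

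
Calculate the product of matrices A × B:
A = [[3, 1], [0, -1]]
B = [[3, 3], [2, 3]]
[[11, 12], [-2, -3]]

Matrix multiplication:
C[0][0] = 3×3 + 1×2 = 11
C[0][1] = 3×3 + 1×3 = 12
C[1][0] = 0×3 + -1×2 = -2
C[1][1] = 0×3 + -1×3 = -3
Result: [[11, 12], [-2, -3]]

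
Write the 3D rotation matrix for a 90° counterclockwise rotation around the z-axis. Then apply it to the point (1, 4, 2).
R = [[0, -1, 0], [1, 0, 0], [0, 0, 1]]; R·(1, 4, 2) = (-4, 1, 2)

Rotation matrix for 90° around z-axis:
cos(90°) = 0, sin(90°) = 1
R = [[0, -1, 0], [1, 0, 0], [0, 0, 1]]
Apply to (1, 4, 2): R·[1, 4, 2]ᵀ = (-4, 1, 2)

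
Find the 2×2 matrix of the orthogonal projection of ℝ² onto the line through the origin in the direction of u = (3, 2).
[[9/13, 6/13], [6/13, 4/13]]

The orthogonal projection onto the line spanned by a nonzero vector u = (a, b) has matrix P = (u uᵀ) / (uᵀ u) = (1/(a² + b²)) · [[a², ab], [ab, b²]].
Here u = (3, 2), so a² + b² = 9 + 4 = 13.
P = (1/13) · [[9, 6], [6, 4]] = [[9/13, 6/13], [6/13, 4/13]].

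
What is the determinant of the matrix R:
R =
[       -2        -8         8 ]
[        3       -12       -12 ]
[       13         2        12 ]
det(R) = 3072

Expand along row 0 (cofactor expansion): det(R) = a*(e*i - f*h) - b*(d*i - f*g) + c*(d*h - e*g), where the 3×3 is [[a, b, c], [d, e, f], [g, h, i]].
Minor M_00 = (-12)*(12) - (-12)*(2) = -144 + 24 = -120.
Minor M_01 = (3)*(12) - (-12)*(13) = 36 + 156 = 192.
Minor M_02 = (3)*(2) - (-12)*(13) = 6 + 156 = 162.
det(R) = (-2)*(-120) - (-8)*(192) + (8)*(162) = 240 + 1536 + 1296 = 3072.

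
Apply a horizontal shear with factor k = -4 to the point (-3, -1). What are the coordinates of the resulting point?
(1, -1)

Shear matrix for horizontal shear with factor k = -4:
[[1, -4], [0, 1]]
Result: (-3, -1) → (1, -1)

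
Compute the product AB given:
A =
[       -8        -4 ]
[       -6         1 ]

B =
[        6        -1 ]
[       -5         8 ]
AB =
[      -28       -24 ]
[      -41        14 ]

Matrix multiplication: (AB)[i][j] = sum over k of A[i][k] * B[k][j].
  (AB)[0][0] = (-8)*(6) + (-4)*(-5) = -28
  (AB)[0][1] = (-8)*(-1) + (-4)*(8) = -24
  (AB)[1][0] = (-6)*(6) + (1)*(-5) = -41
  (AB)[1][1] = (-6)*(-1) + (1)*(8) = 14
AB =
[      -28       -24 ]
[      -41        14 ]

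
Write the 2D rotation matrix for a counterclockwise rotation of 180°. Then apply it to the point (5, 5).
R = [[-1, 0], [0, -1]]; R·(5, 5) = (-5, -5)

Rotation matrix formula: R(θ) = [[cos θ, -sin θ], [sin θ, cos θ]]
For θ = 180°:
cos(180°) = -1
sin(180°) = 0
R = [[-1, 0], [0, -1]]
Apply to (5, 5): [-1·5 + (0)·5, 0·5 + -1·5] = (-5, -5)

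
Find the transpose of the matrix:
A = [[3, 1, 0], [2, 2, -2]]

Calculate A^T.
[[3, 2], [1, 2], [0, -2]]

The transpose sends entry (i,j) to (j,i); rows become columns.
Row 0 of A: [3, 1, 0] -> column 0 of A^T.
Row 1 of A: [2, 2, -2] -> column 1 of A^T.
A^T = [[3, 2], [1, 2], [0, -2]]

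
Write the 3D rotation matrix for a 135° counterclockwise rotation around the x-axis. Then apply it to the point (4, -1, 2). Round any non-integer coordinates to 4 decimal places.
R = [[1, 0, 0], [0, -√2/2, -√2/2], [0, √2/2, -√2/2]]; R·(4, -1, 2) = (4.0000, -0.7071, -2.1213)

Rotation matrix for 135° around x-axis:
cos(135°) = -√2/2, sin(135°) = √2/2
R = [[1, 0, 0], [0, -√2/2, -√2/2], [0, √2/2, -√2/2]]
Apply to (4, -1, 2): R·[4, -1, 2]ᵀ = (4.0000, -0.7071, -2.1213)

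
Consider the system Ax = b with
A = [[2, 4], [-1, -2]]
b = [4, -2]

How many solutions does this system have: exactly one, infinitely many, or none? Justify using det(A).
Infinitely many solutions

det(A) = (2)*(-2) - (4)*(-1) = 0, so A is singular (column 2 is 2 times column 1).
b = [4, -2] = 2 * column 1 of A, so b lies in the column space of A.
A singular matrix whose right-hand side is in its column space gives a 1-parameter family of solutions — infinitely many.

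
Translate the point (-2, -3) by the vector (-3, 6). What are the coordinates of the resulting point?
(-5, 3)

Translation by (-3, 6):
x' = -2 + -3 = -5
y' = -3 + 6 = 3
Homogeneous matrix: [[1, 0, -3], [0, 1, 6], [0, 0, 1]]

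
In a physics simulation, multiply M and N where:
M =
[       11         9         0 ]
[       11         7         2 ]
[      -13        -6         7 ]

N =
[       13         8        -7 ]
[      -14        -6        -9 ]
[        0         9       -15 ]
MN =
[       17        34      -158 ]
[       45        64      -170 ]
[      -85        -5        40 ]

Matrix multiplication: (MN)[i][j] = sum over k of M[i][k] * N[k][j].
  (MN)[0][0] = (11)*(13) + (9)*(-14) + (0)*(0) = 17
  (MN)[0][1] = (11)*(8) + (9)*(-6) + (0)*(9) = 34
  (MN)[0][2] = (11)*(-7) + (9)*(-9) + (0)*(-15) = -158
  (MN)[1][0] = (11)*(13) + (7)*(-14) + (2)*(0) = 45
  (MN)[1][1] = (11)*(8) + (7)*(-6) + (2)*(9) = 64
  (MN)[1][2] = (11)*(-7) + (7)*(-9) + (2)*(-15) = -170
  (MN)[2][0] = (-13)*(13) + (-6)*(-14) + (7)*(0) = -85
  (MN)[2][1] = (-13)*(8) + (-6)*(-6) + (7)*(9) = -5
  (MN)[2][2] = (-13)*(-7) + (-6)*(-9) + (7)*(-15) = 40
MN =
[       17        34      -158 ]
[       45        64      -170 ]
[      -85        -5        40 ]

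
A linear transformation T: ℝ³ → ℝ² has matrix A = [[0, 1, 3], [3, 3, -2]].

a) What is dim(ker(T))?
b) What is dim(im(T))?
dim(ker) = 1, dim(im) = 2

The two rows are not scalar multiples of one another (no single k satisfies row 2 = k × row 1), so they are linearly independent.
Thus rank(A) = 2.
dim(im(T)) = rank(A) = 2.
By the rank-nullity theorem applied to T: ℝ³ → ℝ², rank(A) + nullity(A) = 3 (the domain dimension), so dim(ker(T)) = 3 - 2 = 1.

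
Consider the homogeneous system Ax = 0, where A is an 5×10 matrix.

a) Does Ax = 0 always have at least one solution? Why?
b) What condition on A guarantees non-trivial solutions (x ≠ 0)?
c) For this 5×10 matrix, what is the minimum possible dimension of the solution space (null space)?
a) Yes, x = 0 is always a solution. b) When A has linearly dependent columns (rank < n). c) Minimum nullity = 5.

a) x = 0 satisfies A·0 = 0, so the zero vector is always a solution.
b) Non-trivial solutions exist iff the columns of A are linearly dependent, equivalently rank(A) < n (the number of columns).
c) By rank-nullity, rank(A) + nullity(A) = n = 10. Since A has only 5 rows, rank(A) ≤ 5, so nullity(A) ≥ 10 - 5 = 5.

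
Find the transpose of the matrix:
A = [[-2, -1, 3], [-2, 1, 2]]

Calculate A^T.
[[-2, -2], [-1, 1], [3, 2]]

The transpose sends entry (i,j) to (j,i); rows become columns.
Row 0 of A: [-2, -1, 3] -> column 0 of A^T.
Row 1 of A: [-2, 1, 2] -> column 1 of A^T.
A^T = [[-2, -2], [-1, 1], [3, 2]]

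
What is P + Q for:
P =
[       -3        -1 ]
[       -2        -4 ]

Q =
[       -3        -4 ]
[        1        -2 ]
P + Q =
[       -6        -5 ]
[       -1        -6 ]

Matrix addition is elementwise: (P+Q)[i][j] = P[i][j] + Q[i][j].
  (P+Q)[0][0] = (-3) + (-3) = -6
  (P+Q)[0][1] = (-1) + (-4) = -5
  (P+Q)[1][0] = (-2) + (1) = -1
  (P+Q)[1][1] = (-4) + (-2) = -6
P + Q =
[       -6        -5 ]
[       -1        -6 ]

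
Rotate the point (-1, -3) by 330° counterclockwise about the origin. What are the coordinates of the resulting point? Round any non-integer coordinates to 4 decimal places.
(-2.3660, -2.0981)

Rotation matrix R(θ) = [[cos θ, -sin θ], [sin θ, cos θ]]; for θ = 330°:
R = [[√3/2, 1/2], [-1/2, √3/2]]
Result: R × [-1, -3]ᵀ = [√3/2·-1 + (1/2)·-3, -1/2·-1 + (√3/2)·-3]ᵀ = (-2.3660, -2.0981)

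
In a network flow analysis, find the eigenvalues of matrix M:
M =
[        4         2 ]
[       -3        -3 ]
λ = -2, 3

Solve det(M - λI) = 0. For a 2×2 matrix the characteristic equation is λ² - (trace)λ + det = 0.
trace(M) = a + d = 4 - 3 = 1.
det(M) = a*d - b*c = (4)*(-3) - (2)*(-3) = -12 + 6 = -6.
Characteristic equation: λ² - (1)λ + (-6) = 0.
Discriminant = (1)² - 4*(-6) = 1 + 24 = 25.
λ = (1 ± √25) / 2 = (1 ± 5) / 2 = -2, 3.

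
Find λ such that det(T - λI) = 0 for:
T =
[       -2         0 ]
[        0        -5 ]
λ = -5, -2

Solve det(T - λI) = 0. For a 2×2 matrix the characteristic equation is λ² - (trace)λ + det = 0.
trace(T) = a + d = -2 - 5 = -7.
det(T) = a*d - b*c = (-2)*(-5) - (0)*(0) = 10 - 0 = 10.
Characteristic equation: λ² - (-7)λ + (10) = 0.
Discriminant = (-7)² - 4*(10) = 49 - 40 = 9.
λ = (-7 ± √9) / 2 = (-7 ± 3) / 2 = -5, -2.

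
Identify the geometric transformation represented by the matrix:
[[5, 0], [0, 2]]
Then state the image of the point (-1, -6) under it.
non-uniform scaling by (5, 2); image of (-1, -6) is (-5, -12)

This is diagonal with distinct entries, so it scales the x-axis by 5 and the y-axis by 2.
The matrix [[5, 0], [0, 2]] represents: non-uniform scaling by (5, 2).
Applying it to (-1, -6): [5·-1 + 0·-6, 0·-1 + 2·-6] = (-5, -12).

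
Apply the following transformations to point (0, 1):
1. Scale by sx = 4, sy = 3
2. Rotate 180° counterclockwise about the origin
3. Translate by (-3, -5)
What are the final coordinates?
(-3, -8)

Step 1: Scale → (0, 3)
Step 2: Rotate 180° → (0, -3)
Step 3: Translate → (-3, -8)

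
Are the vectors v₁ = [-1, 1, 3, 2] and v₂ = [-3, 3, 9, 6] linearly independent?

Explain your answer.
No, linearly dependent (v₂ = 3·v₁)

Check whether there is a scalar k with v₂ = k·v₁.
Comparing components, k = 3 satisfies 3·[-1, 1, 3, 2] = [-3, 3, 9, 6].
Since v₂ is a scalar multiple of v₁, the two vectors are linearly dependent.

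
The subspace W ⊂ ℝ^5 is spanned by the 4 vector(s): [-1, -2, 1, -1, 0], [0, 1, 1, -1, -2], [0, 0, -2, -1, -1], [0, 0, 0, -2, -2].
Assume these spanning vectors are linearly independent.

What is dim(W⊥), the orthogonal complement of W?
dim(W⊥) = 1

For any subspace W of ℝ^n, dim(W) + dim(W⊥) = n (the whole-space dimension).
Here the given 4 vectors are linearly independent, so dim(W) = 4.
Thus dim(W⊥) = n - dim(W) = 5 - 4 = 1.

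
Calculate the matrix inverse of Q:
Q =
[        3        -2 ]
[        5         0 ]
det(Q) = 10
Q⁻¹ =
[        0       1/5 ]
[     -1/2      3/10 ]

For a 2×2 matrix Q = [[a, b], [c, d]] with det(Q) ≠ 0, Q⁻¹ = (1/det(Q)) * [[d, -b], [-c, a]].
det(Q) = (3)*(0) - (-2)*(5) = 0 + 10 = 10.
Q⁻¹ = (1/10) * [[0, 2], [-5, 3]].
Dividing each entry by 10 and reducing:
Q⁻¹ =
[        0       1/5 ]
[     -1/2      3/10 ]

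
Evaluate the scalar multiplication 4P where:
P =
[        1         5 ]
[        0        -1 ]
4P =
[        4        20 ]
[        0        -4 ]

Scalar multiplication is elementwise: (4P)[i][j] = 4 * P[i][j].
  (4P)[0][0] = 4 * (1) = 4
  (4P)[0][1] = 4 * (5) = 20
  (4P)[1][0] = 4 * (0) = 0
  (4P)[1][1] = 4 * (-1) = -4
4P =
[        4        20 ]
[        0        -4 ]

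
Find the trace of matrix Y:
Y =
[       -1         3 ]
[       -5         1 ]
tr(Y) = -1 + 1 = 0

The trace of a square matrix is the sum of its diagonal entries.
Diagonal entries of Y: Y[0][0] = -1, Y[1][1] = 1.
tr(Y) = -1 + 1 = 0.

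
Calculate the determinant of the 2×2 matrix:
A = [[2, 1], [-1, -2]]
-3

For A = [[a, b], [c, d]], det(A) = a*d - b*c.
det(A) = (2)*(-2) - (1)*(-1) = -4 - -1 = -3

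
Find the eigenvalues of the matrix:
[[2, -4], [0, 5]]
λ = 2 and λ = 5

Characteristic equation: det(A - λI) = 0
λ² - (trace)λ + (det) = 0
λ² - (7)λ + (10) = 0
λ² - 7λ + 10 = 0
Solving: λ = 2, 5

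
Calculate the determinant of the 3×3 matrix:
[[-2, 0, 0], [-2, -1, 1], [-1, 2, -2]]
0

Expansion along first row:
det = -2·det([[-1,1],[2,-2]]) - 0·det([[-2,1],[-1,-2]]) + 0·det([[-2,-1],[-1,2]])
    = -2·(-1·-2 - 1·2) - 0·(-2·-2 - 1·-1) + 0·(-2·2 - -1·-1)
    = -2·0 - 0·5 + 0·-5
    = 0 + 0 + 0 = 0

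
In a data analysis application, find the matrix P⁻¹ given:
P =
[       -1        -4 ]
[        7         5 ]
det(P) = 23
P⁻¹ =
[     5/23      4/23 ]
[    -7/23     -1/23 ]

For a 2×2 matrix P = [[a, b], [c, d]] with det(P) ≠ 0, P⁻¹ = (1/det(P)) * [[d, -b], [-c, a]].
det(P) = (-1)*(5) - (-4)*(7) = -5 + 28 = 23.
P⁻¹ = (1/23) * [[5, 4], [-7, -1]].
Dividing each entry by 23 and reducing:
P⁻¹ =
[     5/23      4/23 ]
[    -7/23     -1/23 ]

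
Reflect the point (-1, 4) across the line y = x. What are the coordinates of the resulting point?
(4, -1)

Reflection across line y = x: (-1, 4) → (4, -1)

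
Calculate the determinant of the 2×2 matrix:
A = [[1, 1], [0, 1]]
1

For A = [[a, b], [c, d]], det(A) = a*d - b*c.
det(A) = (1)*(1) - (1)*(0) = 1 - 0 = 1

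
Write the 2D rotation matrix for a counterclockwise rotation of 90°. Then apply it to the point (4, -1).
R = [[0, -1], [1, 0]]; R·(4, -1) = (1, 4)

Rotation matrix formula: R(θ) = [[cos θ, -sin θ], [sin θ, cos θ]]
For θ = 90°:
cos(90°) = 0
sin(90°) = 1
R = [[0, -1], [1, 0]]
Apply to (4, -1): [0·4 + (-1)·-1, 1·4 + 0·-1] = (1, 4)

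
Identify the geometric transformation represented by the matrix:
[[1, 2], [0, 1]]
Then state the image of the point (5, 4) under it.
horizontal shear with factor 2; image of (5, 4) is (13, 4)

The matrix [[1, k], [0, 1]] sends (x, y) to (x + 2y, y), leaving the y-coordinate fixed: a horizontal shear.
The matrix [[1, 2], [0, 1]] represents: horizontal shear with factor 2.
Applying it to (5, 4): [1·5 + 2·4, 0·5 + 1·4] = (13, 4).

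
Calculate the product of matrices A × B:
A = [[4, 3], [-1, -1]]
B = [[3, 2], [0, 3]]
[[12, 17], [-3, -5]]

Matrix multiplication:
C[0][0] = 4×3 + 3×0 = 12
C[0][1] = 4×2 + 3×3 = 17
C[1][0] = -1×3 + -1×0 = -3
C[1][1] = -1×2 + -1×3 = -5
Result: [[12, 17], [-3, -5]]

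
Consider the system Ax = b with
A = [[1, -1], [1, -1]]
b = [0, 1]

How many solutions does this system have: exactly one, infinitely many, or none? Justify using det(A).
No solution

det(A) = (1)*(-1) - (-1)*(1) = 0, so A is singular.
The column space of A is span(column 1) = span([1, 1]).
b = [0, 1] is not a scalar multiple of column 1, so b ∉ column space and the system is inconsistent — no solution.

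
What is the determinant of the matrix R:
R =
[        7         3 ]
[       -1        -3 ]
det(R) = -18

For a 2×2 matrix [[a, b], [c, d]], det = a*d - b*c.
det(R) = (7)*(-3) - (3)*(-1) = -21 + 3 = -18.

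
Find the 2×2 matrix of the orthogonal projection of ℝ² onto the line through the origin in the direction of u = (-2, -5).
[[4/29, 10/29], [10/29, 25/29]]

The orthogonal projection onto the line spanned by a nonzero vector u = (a, b) has matrix P = (u uᵀ) / (uᵀ u) = (1/(a² + b²)) · [[a², ab], [ab, b²]].
Here u = (-2, -5), so a² + b² = 4 + 25 = 29.
P = (1/29) · [[4, 10], [10, 25]] = [[4/29, 10/29], [10/29, 25/29]].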